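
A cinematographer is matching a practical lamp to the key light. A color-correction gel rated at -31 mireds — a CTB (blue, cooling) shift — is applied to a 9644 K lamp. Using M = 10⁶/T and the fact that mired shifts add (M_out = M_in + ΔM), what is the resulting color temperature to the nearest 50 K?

M_in = 10⁶/9644 = 103.69 mireds.
M_out = 103.69 + (-31) = 72.69 mireds.
T_out = 10⁶/72.69 = 13756.8 K → 13750 K.

13750 K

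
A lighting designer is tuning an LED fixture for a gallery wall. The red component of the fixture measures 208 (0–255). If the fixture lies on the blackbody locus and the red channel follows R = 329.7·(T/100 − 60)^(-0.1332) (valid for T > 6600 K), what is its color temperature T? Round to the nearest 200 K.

(t − 60)^(-0.1332) = 208/329.7 = 0.63088.
t − 60 = 0.63088^(1/-0.1332) = 0.63088^(-7.508) = 31.763, so t = 91.763.
T = 100·t = 9176 K → 9200 K to the nearest 200 K.

9200 K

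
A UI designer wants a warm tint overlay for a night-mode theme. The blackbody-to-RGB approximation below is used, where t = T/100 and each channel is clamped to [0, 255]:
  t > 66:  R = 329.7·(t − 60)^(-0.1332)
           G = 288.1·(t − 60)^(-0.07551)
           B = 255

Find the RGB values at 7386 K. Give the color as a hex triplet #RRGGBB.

t = 7386/100 = 73.86; the t > 66 branch applies.
R = 329.7·(73.86 − 60)^(-0.1332) = 329.7·13.86^(-0.1332) = 329.7·0.70456 = 232.293.
G = 288.1·(73.86 − 60)^(-0.07551) = 288.1·13.86^(-0.07551) = 288.1·0.81995 = 236.227.
B = 255 by definition for t > 66.
Rounded: (232, 236, 255).
In hex: #E8ECFF.

#E8ECFF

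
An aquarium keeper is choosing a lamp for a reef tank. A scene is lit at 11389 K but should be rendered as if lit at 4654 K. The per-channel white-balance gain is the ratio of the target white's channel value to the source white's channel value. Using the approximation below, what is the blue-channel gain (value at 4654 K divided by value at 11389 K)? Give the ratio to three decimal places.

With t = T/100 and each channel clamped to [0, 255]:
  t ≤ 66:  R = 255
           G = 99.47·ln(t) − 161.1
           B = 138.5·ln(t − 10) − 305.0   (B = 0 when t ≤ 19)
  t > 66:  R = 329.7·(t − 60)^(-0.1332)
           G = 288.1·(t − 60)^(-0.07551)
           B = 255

At 11389 K (t = 113.89):
  B = 255 by definition for t > 66.
At 4654 K (t = 46.54):
  B = 138.5·ln(46.54 − 10) − 305.0 = 138.5·ln 36.54 − 305.0 = 138.5·3.5984 − 305.0 = 193.379.
Gain = 193.379 / 255.000 = 0.7584 → 0.758.

0.758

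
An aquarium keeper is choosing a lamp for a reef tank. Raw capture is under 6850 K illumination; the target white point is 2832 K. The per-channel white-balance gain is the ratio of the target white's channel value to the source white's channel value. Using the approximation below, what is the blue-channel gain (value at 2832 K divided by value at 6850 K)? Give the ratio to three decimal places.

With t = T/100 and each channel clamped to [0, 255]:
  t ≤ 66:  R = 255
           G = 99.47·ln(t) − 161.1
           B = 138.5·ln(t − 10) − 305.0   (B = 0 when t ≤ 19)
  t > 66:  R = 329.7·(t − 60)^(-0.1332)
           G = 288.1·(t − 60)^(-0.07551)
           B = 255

At 6850 K (t = 68.5):
  B = 255 by definition for t > 66.
At 2832 K (t = 28.32):
  B = 138.5·ln(28.32 − 10) − 305.0 = 138.5·ln 18.32 − 305.0 = 138.5·2.9080 − 305.0 = 97.757.
Gain = 97.757 / 255.000 = 0.3834 → 0.383.

0.383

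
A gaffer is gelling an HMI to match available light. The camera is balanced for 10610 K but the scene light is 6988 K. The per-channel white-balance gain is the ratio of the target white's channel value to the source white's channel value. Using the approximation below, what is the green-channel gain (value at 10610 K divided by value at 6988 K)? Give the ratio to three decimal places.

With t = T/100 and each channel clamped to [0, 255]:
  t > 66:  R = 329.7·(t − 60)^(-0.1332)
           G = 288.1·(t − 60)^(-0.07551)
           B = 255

At 6988 K (t = 69.88):
  G = 288.1·(69.88 − 60)^(-0.07551) = 288.1·9.88^(-0.07551) = 288.1·0.84117 = 242.342.
At 10610 K (t = 106.1):
  G = 288.1·(106.1 − 60)^(-0.07551) = 288.1·46.1^(-0.07551) = 288.1·0.74881 = 215.733.
Gain = 215.733 / 242.342 = 0.8902 → 0.890.

0.890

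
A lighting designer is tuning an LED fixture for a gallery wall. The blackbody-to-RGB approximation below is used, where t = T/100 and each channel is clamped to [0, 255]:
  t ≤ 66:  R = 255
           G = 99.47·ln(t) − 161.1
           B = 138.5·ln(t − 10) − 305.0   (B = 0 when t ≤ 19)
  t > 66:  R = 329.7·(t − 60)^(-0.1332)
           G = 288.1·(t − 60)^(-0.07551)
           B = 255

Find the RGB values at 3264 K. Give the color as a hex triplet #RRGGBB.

t = 3264/100 = 32.64; the t ≤ 66 branch applies.
R = 255 by definition for t ≤ 66.
G = 99.47·ln 32.64 − 161.1 = 99.47·3.4855 − 161.1 = 185.607.
B = 138.5·ln(32.64 − 10) − 305.0 = 138.5·ln 22.64 − 305.0 = 138.5·3.1197 − 305.0 = 127.081.
Rounded: (255, 186, 127).
In hex: #FFBA7F.

#FFBA7F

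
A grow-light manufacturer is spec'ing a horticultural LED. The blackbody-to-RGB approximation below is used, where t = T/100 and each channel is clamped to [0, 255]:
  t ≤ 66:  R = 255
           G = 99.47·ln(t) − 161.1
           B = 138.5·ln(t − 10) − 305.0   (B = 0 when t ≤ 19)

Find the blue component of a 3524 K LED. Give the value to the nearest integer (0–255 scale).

142

t = 3524/100 = 35.24; the t ≤ 66 branch applies.
B = 138.5·ln(35.24 − 10) − 305.0 = 138.5·ln 25.24 − 305.0 = 138.5·3.2284 − 305.0 = 142.138.
Rounded: 142.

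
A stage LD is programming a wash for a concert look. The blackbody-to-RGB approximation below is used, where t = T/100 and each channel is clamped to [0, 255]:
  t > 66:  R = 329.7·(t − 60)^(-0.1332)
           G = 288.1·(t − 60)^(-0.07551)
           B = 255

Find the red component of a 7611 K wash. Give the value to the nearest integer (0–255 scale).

t = 7611/100 = 76.11; the t > 66 branch applies.
R = 329.7·(76.11 − 60)^(-0.1332) = 329.7·16.11^(-0.1332) = 329.7·0.69058 = 227.685.
Rounded: 228.

228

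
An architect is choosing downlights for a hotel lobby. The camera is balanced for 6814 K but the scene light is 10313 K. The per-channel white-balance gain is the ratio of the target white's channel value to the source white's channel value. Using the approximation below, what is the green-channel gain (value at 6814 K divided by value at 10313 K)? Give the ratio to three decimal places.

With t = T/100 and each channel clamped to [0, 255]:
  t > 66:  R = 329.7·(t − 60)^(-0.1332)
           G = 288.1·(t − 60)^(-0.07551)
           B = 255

At 10313 K (t = 103.13):
  G = 288.1·(103.13 − 60)^(-0.07551) = 288.1·43.13^(-0.07551) = 288.1·0.75259 = 216.821.
At 6814 K (t = 68.14):
  G = 288.1·(68.14 − 60)^(-0.07551) = 288.1·8.14^(-0.07551) = 288.1·0.85357 = 245.913.
Gain = 245.913 / 216.821 = 1.1342 → 1.134.

1.134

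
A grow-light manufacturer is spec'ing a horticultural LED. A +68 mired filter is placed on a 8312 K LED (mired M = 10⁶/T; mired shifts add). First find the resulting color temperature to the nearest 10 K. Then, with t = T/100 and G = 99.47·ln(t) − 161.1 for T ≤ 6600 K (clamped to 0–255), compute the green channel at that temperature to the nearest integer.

M_in = 10⁶/8312 = 120.31; M_out = 120.31 + (+68) = 188.31.
T_out = 10⁶/188.31 = 5310.4 K → 5310 K; t = 53.1.
G = 99.47·ln 53.1 − 161.1 = 99.47·3.9722 − 161.1 = 234.012.
Rounded: 234.

234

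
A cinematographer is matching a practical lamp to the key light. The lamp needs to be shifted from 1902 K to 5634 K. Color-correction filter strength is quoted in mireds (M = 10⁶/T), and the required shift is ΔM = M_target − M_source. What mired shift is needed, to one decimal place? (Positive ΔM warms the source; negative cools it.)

M_source = 10⁶/1902 = 525.762; M_target = 10⁶/5634 = 177.494.
ΔM = 177.494 − 525.762 = -348.269 → -348.3 mireds, a cooling shift.

-348.3 mireds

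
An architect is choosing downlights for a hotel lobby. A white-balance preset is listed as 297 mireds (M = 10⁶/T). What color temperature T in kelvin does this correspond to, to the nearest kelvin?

3367 K

T = 10⁶ / 297 = 3367.00 K → 3367 K.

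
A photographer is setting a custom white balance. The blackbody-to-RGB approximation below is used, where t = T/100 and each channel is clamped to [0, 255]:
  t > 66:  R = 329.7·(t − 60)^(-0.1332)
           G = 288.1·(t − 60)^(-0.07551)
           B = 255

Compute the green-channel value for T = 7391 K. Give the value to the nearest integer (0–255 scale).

t = 7391/100 = 73.91; the t > 66 branch applies.
G = 288.1·(73.91 − 60)^(-0.07551) = 288.1·13.91^(-0.07551) = 288.1·0.81972 = 236.162.
Rounded: 236.

236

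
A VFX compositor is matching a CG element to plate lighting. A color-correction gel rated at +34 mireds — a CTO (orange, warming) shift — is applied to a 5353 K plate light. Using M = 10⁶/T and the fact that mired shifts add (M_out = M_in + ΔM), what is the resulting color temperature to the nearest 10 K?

M_in = 10⁶/5353 = 186.81 mireds.
M_out = 186.81 + (+34) = 220.81 mireds.
T_out = 10⁶/220.81 = 4528.8 K → 4530 K.

4530 K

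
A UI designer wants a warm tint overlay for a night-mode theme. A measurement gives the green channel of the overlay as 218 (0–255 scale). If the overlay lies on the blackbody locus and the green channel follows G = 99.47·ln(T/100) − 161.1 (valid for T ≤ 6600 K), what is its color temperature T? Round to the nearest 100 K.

ln t = (218 + 161.1) / 99.47 = 3.8112.
t = e^3.8112 = 45.205.
T = 100·t = 4520 K → 4500 K to the nearest 100 K.

4500 K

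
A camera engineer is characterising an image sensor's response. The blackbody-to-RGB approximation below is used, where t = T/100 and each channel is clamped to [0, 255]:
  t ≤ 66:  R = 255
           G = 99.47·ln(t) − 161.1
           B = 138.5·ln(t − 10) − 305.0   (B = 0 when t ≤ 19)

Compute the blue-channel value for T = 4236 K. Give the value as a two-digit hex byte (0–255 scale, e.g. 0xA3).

0xB1

t = 4236/100 = 42.36; the t ≤ 66 branch applies.
B = 138.5·ln(42.36 − 10) − 305.0 = 138.5·ln 32.36 − 305.0 = 138.5·3.4769 − 305.0 = 176.554.
Rounded: 177; in hex, 0xB1.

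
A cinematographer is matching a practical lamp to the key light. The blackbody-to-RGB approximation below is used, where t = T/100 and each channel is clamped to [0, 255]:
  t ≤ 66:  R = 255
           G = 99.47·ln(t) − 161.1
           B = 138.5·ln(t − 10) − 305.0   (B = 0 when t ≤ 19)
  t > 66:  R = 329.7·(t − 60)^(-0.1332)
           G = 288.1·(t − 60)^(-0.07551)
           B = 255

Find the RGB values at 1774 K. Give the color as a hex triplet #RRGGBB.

#FF7D00

t = 1774/100 = 17.74; the t ≤ 66 branch applies.
R = 255 by definition for t ≤ 66.
G = 99.47·ln 17.74 − 161.1 = 99.47·2.8758 − 161.1 = 124.958.
t = 17.74 ≤ 19, so B = 0.
Rounded: (255, 125, 0).
In hex: #FF7D00.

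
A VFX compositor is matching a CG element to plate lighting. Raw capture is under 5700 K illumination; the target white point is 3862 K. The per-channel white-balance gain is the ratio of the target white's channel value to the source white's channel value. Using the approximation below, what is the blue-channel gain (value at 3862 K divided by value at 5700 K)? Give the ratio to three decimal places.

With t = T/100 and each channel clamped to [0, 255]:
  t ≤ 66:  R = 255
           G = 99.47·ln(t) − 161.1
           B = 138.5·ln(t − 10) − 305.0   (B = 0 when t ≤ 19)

0.699

At 5700 K (t = 57):
  B = 138.5·ln(57 − 10) − 305.0 = 138.5·ln 47 − 305.0 = 138.5·3.8501 − 305.0 = 228.245.
At 3862 K (t = 38.62):
  B = 138.5·ln(38.62 − 10) − 305.0 = 138.5·ln 28.62 − 305.0 = 138.5·3.3541 − 305.0 = 159.544.
Gain = 159.544 / 228.245 = 0.6990 → 0.699.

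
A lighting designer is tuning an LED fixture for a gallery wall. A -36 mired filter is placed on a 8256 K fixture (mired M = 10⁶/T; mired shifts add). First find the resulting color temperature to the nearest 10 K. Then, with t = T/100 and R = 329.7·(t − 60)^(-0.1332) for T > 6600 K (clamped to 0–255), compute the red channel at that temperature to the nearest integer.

192

M_in = 10⁶/8256 = 121.12; M_out = 121.12 + (-36) = 85.12.
T_out = 10⁶/85.12 = 11747.6 K → 11750 K; t = 117.5.
R = 329.7·(117.5 − 60)^(-0.1332) = 329.7·57.5^(-0.1332) = 329.7·0.58292 = 192.190.
Rounded: 192.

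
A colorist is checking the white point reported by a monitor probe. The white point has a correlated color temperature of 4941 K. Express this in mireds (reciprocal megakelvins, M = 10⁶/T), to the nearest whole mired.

M = 10⁶ / 4941 = 202.388 → 202 mireds.

202 mireds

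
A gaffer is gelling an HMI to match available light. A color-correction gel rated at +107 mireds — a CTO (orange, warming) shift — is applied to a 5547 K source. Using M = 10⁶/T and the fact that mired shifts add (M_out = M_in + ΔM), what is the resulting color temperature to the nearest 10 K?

3480 K

M_in = 10⁶/5547 = 180.28 mireds.
M_out = 180.28 + (+107) = 287.28 mireds.
T_out = 10⁶/287.28 = 3481.0 K → 3480 K.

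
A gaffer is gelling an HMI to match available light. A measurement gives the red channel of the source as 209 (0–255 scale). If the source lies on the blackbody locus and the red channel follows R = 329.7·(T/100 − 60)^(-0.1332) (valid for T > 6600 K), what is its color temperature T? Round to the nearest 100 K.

(t − 60)^(-0.1332) = 209/329.7 = 0.63391.
t − 60 = 0.63391^(1/-0.1332) = 0.63391^(-7.508) = 30.639, so t = 90.639.
T = 100·t = 9064 K → 9100 K to the nearest 100 K.

9100 K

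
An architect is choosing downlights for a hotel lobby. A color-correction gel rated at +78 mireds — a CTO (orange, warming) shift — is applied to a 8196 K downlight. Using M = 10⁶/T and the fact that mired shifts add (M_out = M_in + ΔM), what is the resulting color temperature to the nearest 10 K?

M_in = 10⁶/8196 = 122.01 mireds.
M_out = 122.01 + (+78) = 200.01 mireds.
T_out = 10⁶/200.01 = 4999.7 K → 5000 K.

5000 K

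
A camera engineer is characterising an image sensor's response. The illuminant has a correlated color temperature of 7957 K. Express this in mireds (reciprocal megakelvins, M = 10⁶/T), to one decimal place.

125.7 mireds

M = 10⁶ / 7957 = 125.676 → 125.7 mireds.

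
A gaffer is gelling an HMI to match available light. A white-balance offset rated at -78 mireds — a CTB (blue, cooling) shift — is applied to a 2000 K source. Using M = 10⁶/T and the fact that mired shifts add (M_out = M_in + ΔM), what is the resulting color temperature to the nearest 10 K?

M_in = 10⁶/2000 = 500.00 mireds.
M_out = 500.00 + (-78) = 422.00 mireds.
T_out = 10⁶/422.00 = 2369.7 K → 2370 K.

2370 K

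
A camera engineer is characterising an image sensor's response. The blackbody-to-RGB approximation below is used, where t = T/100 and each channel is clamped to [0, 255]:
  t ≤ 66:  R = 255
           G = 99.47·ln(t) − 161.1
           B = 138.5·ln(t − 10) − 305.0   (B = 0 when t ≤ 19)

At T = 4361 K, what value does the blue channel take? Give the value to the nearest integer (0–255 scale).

182

t = 4361/100 = 43.61; the t ≤ 66 branch applies.
B = 138.5·ln(43.61 − 10) − 305.0 = 138.5·ln 33.61 − 305.0 = 138.5·3.5148 − 305.0 = 181.803.
Rounded: 182.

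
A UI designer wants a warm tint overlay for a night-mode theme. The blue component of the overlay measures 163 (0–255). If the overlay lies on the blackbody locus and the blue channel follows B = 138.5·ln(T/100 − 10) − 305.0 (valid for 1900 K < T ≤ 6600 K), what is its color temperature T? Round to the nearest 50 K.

3950 K

ln(t − 10) = (163 + 305.0) / 138.5 = 3.3791.
t − 10 = e^3.3791 = 29.343, so t = 39.343.
T = 100·t = 3934 K → 3950 K to the nearest 50 K.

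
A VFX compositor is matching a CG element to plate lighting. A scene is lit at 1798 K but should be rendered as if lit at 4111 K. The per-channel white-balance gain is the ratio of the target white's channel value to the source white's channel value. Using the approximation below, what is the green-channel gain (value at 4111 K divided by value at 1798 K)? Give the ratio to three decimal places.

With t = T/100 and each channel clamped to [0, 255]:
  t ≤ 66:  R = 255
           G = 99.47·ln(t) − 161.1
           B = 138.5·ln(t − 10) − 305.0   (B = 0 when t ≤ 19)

At 1798 K (t = 17.98):
  G = 99.47·ln 17.98 − 161.1 = 99.47·2.8893 − 161.1 = 126.295.
At 4111 K (t = 41.11):
  G = 99.47·ln 41.11 − 161.1 = 99.47·3.7163 − 161.1 = 208.556.
Gain = 208.556 / 126.295 = 1.6513 → 1.651.

1.651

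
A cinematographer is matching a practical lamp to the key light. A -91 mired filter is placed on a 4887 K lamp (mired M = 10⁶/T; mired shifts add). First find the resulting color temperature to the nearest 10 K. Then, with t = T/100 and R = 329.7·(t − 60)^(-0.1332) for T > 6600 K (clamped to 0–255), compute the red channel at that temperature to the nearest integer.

M_in = 10⁶/4887 = 204.62; M_out = 204.62 + (-91) = 113.62.
T_out = 10⁶/113.62 = 8800.9 K → 8800 K; t = 88.
R = 329.7·(88 − 60)^(-0.1332) = 329.7·28^(-0.1332) = 329.7·0.64156 = 211.523.
Rounded: 212.

212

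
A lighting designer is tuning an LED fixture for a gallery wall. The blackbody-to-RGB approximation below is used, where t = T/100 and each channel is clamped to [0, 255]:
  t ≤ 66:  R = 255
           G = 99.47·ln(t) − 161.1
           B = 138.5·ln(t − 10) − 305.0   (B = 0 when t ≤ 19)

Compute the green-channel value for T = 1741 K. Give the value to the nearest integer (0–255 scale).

t = 1741/100 = 17.41; the t ≤ 66 branch applies.
G = 99.47·ln 17.41 − 161.1 = 99.47·2.8570 − 161.1 = 123.090.
Rounded: 123.

123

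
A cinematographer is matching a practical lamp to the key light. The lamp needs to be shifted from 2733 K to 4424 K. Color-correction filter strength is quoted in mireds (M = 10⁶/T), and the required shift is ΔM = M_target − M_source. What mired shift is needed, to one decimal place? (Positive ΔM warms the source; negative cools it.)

M_source = 10⁶/2733 = 365.898; M_target = 10⁶/4424 = 226.040.
ΔM = 226.040 − 365.898 = -139.858 → -139.9 mireds, a cooling shift.

-139.9 mireds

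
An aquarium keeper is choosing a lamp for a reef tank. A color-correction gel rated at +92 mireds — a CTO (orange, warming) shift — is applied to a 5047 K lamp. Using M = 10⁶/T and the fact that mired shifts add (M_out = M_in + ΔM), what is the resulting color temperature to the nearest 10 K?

M_in = 10⁶/5047 = 198.14 mireds.
M_out = 198.14 + (+92) = 290.14 mireds.
T_out = 10⁶/290.14 = 3446.6 K → 3450 K.

3450 K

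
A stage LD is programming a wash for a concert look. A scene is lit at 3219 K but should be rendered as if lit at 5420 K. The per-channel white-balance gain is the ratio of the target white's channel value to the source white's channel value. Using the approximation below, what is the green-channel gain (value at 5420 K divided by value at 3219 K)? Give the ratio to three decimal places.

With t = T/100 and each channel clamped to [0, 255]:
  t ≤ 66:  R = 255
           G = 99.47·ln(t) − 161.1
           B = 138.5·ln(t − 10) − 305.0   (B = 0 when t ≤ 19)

At 3219 K (t = 32.19):
  G = 99.47·ln 32.19 − 161.1 = 99.47·3.4717 − 161.1 = 184.226.
At 5420 K (t = 54.2):
  G = 99.47·ln 54.2 − 161.1 = 99.47·3.9927 − 161.1 = 236.052.
Gain = 236.052 / 184.226 = 1.2813 → 1.281.

1.281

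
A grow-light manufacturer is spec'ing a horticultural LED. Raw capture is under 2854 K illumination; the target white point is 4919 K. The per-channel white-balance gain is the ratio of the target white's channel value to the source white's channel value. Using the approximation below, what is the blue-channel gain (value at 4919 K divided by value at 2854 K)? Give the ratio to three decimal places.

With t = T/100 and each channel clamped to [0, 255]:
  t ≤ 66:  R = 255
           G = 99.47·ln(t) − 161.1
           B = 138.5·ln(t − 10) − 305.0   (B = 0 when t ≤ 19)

At 2854 K (t = 28.54):
  B = 138.5·ln(28.54 − 10) − 305.0 = 138.5·ln 18.54 − 305.0 = 138.5·2.9199 − 305.0 = 99.410.
At 4919 K (t = 49.19):
  B = 138.5·ln(49.19 − 10) − 305.0 = 138.5·ln 39.19 − 305.0 = 138.5·3.6684 − 305.0 = 203.076.
Gain = 203.076 / 99.410 = 2.0428 → 2.043.

2.043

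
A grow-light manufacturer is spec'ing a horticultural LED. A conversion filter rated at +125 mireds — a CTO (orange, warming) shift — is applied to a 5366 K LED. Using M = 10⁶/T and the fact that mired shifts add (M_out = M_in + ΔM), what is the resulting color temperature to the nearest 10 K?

3210 K

M_in = 10⁶/5366 = 186.36 mireds.
M_out = 186.36 + (+125) = 311.36 mireds.
T_out = 10⁶/311.36 = 3211.7 K → 3210 K.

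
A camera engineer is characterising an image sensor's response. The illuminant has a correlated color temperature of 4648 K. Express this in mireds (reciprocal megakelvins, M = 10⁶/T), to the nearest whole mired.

M = 10⁶ / 4648 = 215.146 → 215 mireds.

215 mireds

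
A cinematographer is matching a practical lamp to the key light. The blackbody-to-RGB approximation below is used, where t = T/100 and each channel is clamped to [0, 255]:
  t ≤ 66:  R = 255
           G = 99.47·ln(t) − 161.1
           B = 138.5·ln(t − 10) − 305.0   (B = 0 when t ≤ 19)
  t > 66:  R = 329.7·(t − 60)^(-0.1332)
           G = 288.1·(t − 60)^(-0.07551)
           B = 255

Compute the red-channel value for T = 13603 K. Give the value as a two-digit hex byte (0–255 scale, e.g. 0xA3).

t = 13603/100 = 136.03; the t > 66 branch applies.
R = 329.7·(136.03 − 60)^(-0.1332) = 329.7·76.03^(-0.1332) = 329.7·0.56163 = 185.170.
Rounded: 185; in hex, 0xB9.

0xB9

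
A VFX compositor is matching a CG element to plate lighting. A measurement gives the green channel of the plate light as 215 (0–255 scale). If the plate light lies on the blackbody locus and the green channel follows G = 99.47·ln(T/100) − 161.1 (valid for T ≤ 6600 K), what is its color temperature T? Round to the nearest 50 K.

4400 K

ln t = (215 + 161.1) / 99.47 = 3.7810.
t = e^3.7810 = 43.862.
T = 100·t = 4386 K → 4400 K to the nearest 50 K.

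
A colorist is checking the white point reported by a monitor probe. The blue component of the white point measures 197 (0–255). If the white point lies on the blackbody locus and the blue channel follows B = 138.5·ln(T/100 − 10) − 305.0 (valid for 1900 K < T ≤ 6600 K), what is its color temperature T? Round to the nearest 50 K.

4750 K

ln(t − 10) = (197 + 305.0) / 138.5 = 3.6245.
t − 10 = e^3.6245 = 37.508, so t = 47.508.
T = 100·t = 4751 K → 4750 K to the nearest 50 K.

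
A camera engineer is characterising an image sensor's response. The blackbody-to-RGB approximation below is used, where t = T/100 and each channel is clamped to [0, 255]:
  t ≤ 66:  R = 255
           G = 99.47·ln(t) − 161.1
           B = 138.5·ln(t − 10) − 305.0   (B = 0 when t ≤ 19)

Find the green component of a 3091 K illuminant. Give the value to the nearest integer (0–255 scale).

180

t = 3091/100 = 30.91; the t ≤ 66 branch applies.
G = 99.47·ln 30.91 − 161.1 = 99.47·3.4311 − 161.1 = 180.190.
Rounded: 180.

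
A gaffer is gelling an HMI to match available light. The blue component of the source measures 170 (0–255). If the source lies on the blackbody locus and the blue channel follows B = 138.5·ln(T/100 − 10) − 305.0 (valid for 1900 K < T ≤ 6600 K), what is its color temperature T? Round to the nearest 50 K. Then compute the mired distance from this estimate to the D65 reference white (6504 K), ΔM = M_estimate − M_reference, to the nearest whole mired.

ln(t − 10) = (170 + 305.0) / 138.5 = 3.4296.
t − 10 = e^3.4296 = 30.864, so t = 40.864.
T = 100·t = 4086 K → 4100 K to the nearest 50 K.
M_estimate = 10⁶/4100 = 243.90; M_reference = 10⁶/6504 = 153.75.
ΔM = 243.90 − 153.75 = 90.15 → +90 mireds.

+90 mireds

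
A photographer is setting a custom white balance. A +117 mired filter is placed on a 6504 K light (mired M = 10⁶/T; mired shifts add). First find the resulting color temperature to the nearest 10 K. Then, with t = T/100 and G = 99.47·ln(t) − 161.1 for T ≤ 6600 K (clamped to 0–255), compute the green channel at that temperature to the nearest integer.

198

M_in = 10⁶/6504 = 153.75; M_out = 153.75 + (+117) = 270.75.
T_out = 10⁶/270.75 = 3693.4 K → 3690 K; t = 36.9.
G = 99.47·ln 36.9 − 161.1 = 99.47·3.6082 − 161.1 = 197.809.
Rounded: 198.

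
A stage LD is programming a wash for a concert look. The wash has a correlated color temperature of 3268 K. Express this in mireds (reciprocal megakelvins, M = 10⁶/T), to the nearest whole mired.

M = 10⁶ / 3268 = 305.998 → 306 mireds.

306 mireds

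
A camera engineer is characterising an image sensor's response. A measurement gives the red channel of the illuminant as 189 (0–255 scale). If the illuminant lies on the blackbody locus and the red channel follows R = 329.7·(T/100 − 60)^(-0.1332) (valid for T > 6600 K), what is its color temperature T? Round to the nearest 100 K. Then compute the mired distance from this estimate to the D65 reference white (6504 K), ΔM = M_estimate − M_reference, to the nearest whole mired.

-74 mireds

(t − 60)^(-0.1332) = 189/329.7 = 0.57325.
t − 60 = 0.57325^(1/-0.1332) = 0.57325^(-7.508) = 65.199, so t = 125.199.
T = 100·t = 12520 K → 12500 K to the nearest 100 K.
M_estimate = 10⁶/12500 = 80.00; M_reference = 10⁶/6504 = 153.75.
ΔM = 80.00 − 153.75 = -73.75 → -74 mireds.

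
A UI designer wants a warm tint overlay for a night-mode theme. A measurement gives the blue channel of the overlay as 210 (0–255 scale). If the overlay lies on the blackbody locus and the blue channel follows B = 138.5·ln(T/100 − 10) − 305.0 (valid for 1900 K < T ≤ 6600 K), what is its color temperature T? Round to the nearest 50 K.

ln(t − 10) = (210 + 305.0) / 138.5 = 3.7184.
t − 10 = e^3.7184 = 41.199, so t = 51.199.
T = 100·t = 5120 K → 5100 K to the nearest 50 K.

5100 K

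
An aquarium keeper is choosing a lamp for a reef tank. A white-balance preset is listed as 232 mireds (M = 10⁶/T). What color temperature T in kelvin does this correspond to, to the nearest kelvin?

4310 K

T = 10⁶ / 232 = 4310.34 K → 4310 K.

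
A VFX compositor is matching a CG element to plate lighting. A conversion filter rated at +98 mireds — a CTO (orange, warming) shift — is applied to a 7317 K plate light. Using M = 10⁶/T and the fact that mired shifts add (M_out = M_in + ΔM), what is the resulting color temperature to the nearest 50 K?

4250 K

M_in = 10⁶/7317 = 136.67 mireds.
M_out = 136.67 + (+98) = 234.67 mireds.
T_out = 10⁶/234.67 = 4261.3 K → 4250 K.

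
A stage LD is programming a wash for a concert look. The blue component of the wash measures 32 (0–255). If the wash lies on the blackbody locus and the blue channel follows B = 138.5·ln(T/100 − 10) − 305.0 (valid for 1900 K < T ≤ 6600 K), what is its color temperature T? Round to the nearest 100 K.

2100 K

ln(t − 10) = (32 + 305.0) / 138.5 = 2.4332.
t − 10 = e^2.4332 = 11.395, so t = 21.395.
T = 100·t = 2140 K → 2100 K to the nearest 100 K.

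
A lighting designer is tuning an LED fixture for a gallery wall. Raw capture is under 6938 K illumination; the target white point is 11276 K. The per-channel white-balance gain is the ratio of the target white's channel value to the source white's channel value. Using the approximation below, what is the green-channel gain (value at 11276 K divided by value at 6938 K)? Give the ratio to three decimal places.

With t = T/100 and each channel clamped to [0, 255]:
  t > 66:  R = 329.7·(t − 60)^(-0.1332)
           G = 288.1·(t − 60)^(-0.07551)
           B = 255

At 6938 K (t = 69.38):
  G = 288.1·(69.38 − 60)^(-0.07551) = 288.1·9.38^(-0.07551) = 288.1·0.84448 = 243.294.
At 11276 K (t = 112.76):
  G = 288.1·(112.76 − 60)^(-0.07551) = 288.1·52.76^(-0.07551) = 288.1·0.74122 = 213.546.
Gain = 213.546 / 243.294 = 0.8777 → 0.878.

0.878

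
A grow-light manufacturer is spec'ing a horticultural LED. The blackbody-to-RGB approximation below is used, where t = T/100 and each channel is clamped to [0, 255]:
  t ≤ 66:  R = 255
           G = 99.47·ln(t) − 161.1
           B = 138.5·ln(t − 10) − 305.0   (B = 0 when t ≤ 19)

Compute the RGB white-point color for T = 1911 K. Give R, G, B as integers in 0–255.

t = 1911/100 = 19.11; the t ≤ 66 branch applies.
R = 255 by definition for t ≤ 66.
G = 99.47·ln 19.11 − 161.1 = 99.47·2.9502 − 161.1 = 132.358.
B = 138.5·ln(19.11 − 10) − 305.0 = 138.5·ln 9.11 − 305.0 = 138.5·2.2094 − 305.0 = 0.998.
Rounded: (255, 132, 1).

R=255, G=132, B=1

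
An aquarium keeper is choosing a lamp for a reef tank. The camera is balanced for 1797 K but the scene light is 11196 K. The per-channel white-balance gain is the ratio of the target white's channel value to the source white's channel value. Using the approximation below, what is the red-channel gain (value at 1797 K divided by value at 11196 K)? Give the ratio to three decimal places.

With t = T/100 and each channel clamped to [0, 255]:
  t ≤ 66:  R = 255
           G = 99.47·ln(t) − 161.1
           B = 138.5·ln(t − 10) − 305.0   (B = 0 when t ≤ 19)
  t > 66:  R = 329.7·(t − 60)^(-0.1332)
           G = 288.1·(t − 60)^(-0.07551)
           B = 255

At 11196 K (t = 111.96):
  R = 329.7·(111.96 − 60)^(-0.1332) = 329.7·51.96^(-0.1332) = 329.7·0.59084 = 194.801.
At 1797 K (t = 17.97):
  R = 255 by definition for t ≤ 66.
Gain = 255.000 / 194.801 = 1.3090 → 1.309.

1.309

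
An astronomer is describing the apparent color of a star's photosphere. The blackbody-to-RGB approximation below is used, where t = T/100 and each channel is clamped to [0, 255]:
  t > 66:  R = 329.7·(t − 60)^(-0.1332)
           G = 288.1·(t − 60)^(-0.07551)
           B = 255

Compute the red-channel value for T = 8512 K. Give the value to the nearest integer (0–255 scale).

215

t = 8512/100 = 85.12; the t > 66 branch applies.
R = 329.7·(85.12 − 60)^(-0.1332) = 329.7·25.12^(-0.1332) = 329.7·0.65090 = 214.603.
Rounded: 215.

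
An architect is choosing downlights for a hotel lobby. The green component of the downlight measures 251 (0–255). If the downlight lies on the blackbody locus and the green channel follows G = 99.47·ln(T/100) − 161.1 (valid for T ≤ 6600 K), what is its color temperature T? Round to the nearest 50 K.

ln t = (251 + 161.1) / 99.47 = 4.1430.
t = e^4.1430 = 62.989.
T = 100·t = 6299 K → 6300 K to the nearest 50 K.

6300 K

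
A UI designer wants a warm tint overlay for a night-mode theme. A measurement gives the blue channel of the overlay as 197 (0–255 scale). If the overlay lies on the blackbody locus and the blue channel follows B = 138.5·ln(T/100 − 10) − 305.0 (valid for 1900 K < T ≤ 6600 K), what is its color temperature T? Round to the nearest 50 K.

4750 K

ln(t − 10) = (197 + 305.0) / 138.5 = 3.6245.
t − 10 = e^3.6245 = 37.508, so t = 47.508.
T = 100·t = 4751 K → 4750 K to the nearest 50 K.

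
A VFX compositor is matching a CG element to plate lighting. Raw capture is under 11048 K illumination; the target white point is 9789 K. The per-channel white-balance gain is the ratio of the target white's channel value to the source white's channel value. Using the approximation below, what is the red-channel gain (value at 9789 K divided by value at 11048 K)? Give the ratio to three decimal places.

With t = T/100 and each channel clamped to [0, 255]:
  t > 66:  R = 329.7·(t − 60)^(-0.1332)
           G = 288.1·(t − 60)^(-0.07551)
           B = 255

1.039

At 11048 K (t = 110.48):
  R = 329.7·(110.48 − 60)^(-0.1332) = 329.7·50.48^(-0.1332) = 329.7·0.59312 = 195.553.
At 9789 K (t = 97.89):
  R = 329.7·(97.89 − 60)^(-0.1332) = 329.7·37.89^(-0.1332) = 329.7·0.61623 = 203.170.
Gain = 203.170 / 195.553 = 1.0390 → 1.039.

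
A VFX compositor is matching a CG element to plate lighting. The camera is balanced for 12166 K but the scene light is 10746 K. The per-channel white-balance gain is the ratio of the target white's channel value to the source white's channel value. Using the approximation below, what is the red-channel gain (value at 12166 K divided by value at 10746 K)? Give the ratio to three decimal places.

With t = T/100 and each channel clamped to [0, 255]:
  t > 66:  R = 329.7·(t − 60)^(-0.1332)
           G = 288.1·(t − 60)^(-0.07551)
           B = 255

At 10746 K (t = 107.46):
  R = 329.7·(107.46 − 60)^(-0.1332) = 329.7·47.46^(-0.1332) = 329.7·0.59802 = 197.166.
At 12166 K (t = 121.66):
  R = 329.7·(121.66 − 60)^(-0.1332) = 329.7·61.66^(-0.1332) = 329.7·0.57753 = 190.410.
Gain = 190.410 / 197.166 = 0.9657 → 0.966.

0.966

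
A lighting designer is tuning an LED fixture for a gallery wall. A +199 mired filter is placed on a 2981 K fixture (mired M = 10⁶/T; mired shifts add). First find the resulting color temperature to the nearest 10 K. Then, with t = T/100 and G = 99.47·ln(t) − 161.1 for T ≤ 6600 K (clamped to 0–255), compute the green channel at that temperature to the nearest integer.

130

M_in = 10⁶/2981 = 335.46; M_out = 335.46 + (+199) = 534.46.
T_out = 10⁶/534.46 = 1871.1 K → 1870 K; t = 18.7.
G = 99.47·ln 18.7 − 161.1 = 99.47·2.9285 − 161.1 = 130.200.
Rounded: 130.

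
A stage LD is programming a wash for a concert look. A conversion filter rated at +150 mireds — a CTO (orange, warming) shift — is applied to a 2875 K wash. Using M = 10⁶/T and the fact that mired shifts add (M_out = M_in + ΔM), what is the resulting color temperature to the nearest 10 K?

M_in = 10⁶/2875 = 347.83 mireds.
M_out = 347.83 + (+150) = 497.83 mireds.
T_out = 10⁶/497.83 = 2008.7 K → 2010 K.

2010 K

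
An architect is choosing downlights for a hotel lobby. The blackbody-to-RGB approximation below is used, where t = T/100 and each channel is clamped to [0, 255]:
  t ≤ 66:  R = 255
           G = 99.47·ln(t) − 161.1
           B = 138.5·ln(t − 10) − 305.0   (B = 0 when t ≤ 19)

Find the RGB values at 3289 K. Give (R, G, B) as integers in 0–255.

t = 3289/100 = 32.89; the t ≤ 66 branch applies.
R = 255 by definition for t ≤ 66.
G = 99.47·ln 32.89 − 161.1 = 99.47·3.4932 − 161.1 = 186.365.
B = 138.5·ln(32.89 − 10) − 305.0 = 138.5·ln 22.89 − 305.0 = 138.5·3.1307 − 305.0 = 128.602.
Rounded: (255, 186, 129).

(255, 186, 129)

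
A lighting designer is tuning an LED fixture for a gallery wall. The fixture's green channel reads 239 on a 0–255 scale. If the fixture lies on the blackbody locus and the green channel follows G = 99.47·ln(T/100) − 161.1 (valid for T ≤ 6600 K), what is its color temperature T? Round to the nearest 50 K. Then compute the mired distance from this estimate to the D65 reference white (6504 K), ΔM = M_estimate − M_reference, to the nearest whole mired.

+25 mireds

ln t = (239 + 161.1) / 99.47 = 4.0223.
t = e^4.0223 = 55.830.
T = 100·t = 5583 K → 5600 K to the nearest 50 K.
M_estimate = 10⁶/5600 = 178.57; M_reference = 10⁶/6504 = 153.75.
ΔM = 178.57 − 153.75 = 24.82 → +25 mireds.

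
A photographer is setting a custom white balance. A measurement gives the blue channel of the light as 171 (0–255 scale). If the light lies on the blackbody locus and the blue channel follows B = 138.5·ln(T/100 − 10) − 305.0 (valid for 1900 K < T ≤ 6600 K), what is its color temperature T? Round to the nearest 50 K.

4100 K

ln(t − 10) = (171 + 305.0) / 138.5 = 3.4368.
t − 10 = e^3.4368 = 31.088, so t = 41.088.
T = 100·t = 4109 K → 4100 K to the nearest 50 K.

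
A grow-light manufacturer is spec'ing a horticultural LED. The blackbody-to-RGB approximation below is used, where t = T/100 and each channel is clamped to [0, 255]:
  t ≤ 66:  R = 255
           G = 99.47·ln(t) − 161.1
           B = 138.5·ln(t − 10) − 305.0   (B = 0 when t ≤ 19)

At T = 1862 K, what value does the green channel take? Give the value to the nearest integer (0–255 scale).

t = 1862/100 = 18.62; the t ≤ 66 branch applies.
G = 99.47·ln 18.62 − 161.1 = 99.47·2.9242 − 161.1 = 129.774.
Rounded: 130.

130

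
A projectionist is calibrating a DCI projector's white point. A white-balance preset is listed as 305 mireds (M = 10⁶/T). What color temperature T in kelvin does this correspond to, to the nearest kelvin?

3279 K

T = 10⁶ / 305 = 3278.69 K → 3279 K.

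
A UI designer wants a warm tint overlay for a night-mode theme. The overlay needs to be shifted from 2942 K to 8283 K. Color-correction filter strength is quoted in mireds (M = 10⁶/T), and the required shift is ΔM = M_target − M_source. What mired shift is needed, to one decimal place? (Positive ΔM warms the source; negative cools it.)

-219.2 mireds

M_source = 10⁶/2942 = 339.905; M_target = 10⁶/8283 = 120.729.
ΔM = 120.729 − 339.905 = -219.176 → -219.2 mireds, a cooling shift.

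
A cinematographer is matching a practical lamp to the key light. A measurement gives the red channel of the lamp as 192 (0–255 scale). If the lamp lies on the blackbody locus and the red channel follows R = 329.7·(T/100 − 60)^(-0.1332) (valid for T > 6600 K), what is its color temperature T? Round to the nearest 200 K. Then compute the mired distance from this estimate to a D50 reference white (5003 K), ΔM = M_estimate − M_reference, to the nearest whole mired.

-115 mireds

(t − 60)^(-0.1332) = 192/329.7 = 0.58235.
t − 60 = 0.58235^(1/-0.1332) = 0.58235^(-7.508) = 57.929, so t = 117.929.
T = 100·t = 11793 K → 11800 K to the nearest 200 K.
M_estimate = 10⁶/11800 = 84.75; M_reference = 10⁶/5003 = 199.88.
ΔM = 84.75 − 199.88 = -115.13 → -115 mireds.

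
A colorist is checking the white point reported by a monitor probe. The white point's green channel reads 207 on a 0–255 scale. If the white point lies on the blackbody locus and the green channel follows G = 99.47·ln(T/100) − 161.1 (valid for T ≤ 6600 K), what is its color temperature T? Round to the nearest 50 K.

4050 K

ln t = (207 + 161.1) / 99.47 = 3.7006.
t = e^3.7006 = 40.472.
T = 100·t = 4047 K → 4050 K to the nearest 50 K.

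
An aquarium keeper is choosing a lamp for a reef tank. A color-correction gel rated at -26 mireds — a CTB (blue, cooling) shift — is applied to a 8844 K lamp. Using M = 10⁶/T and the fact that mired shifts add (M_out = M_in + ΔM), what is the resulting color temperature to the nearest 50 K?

M_in = 10⁶/8844 = 113.07 mireds.
M_out = 113.07 + (-26) = 87.07 mireds.
T_out = 10⁶/87.07 = 11484.9 K → 11500 K.

11500 K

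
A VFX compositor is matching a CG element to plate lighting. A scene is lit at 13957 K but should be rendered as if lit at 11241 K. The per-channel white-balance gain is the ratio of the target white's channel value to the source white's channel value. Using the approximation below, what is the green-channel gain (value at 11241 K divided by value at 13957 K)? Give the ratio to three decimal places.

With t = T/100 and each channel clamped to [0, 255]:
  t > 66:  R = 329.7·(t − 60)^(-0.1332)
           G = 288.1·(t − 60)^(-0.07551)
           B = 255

At 13957 K (t = 139.57):
  G = 288.1·(139.57 − 60)^(-0.07551) = 288.1·79.57^(-0.07551) = 288.1·0.71858 = 207.023.
At 11241 K (t = 112.41):
  G = 288.1·(112.41 − 60)^(-0.07551) = 288.1·52.41^(-0.07551) = 288.1·0.74160 = 213.654.
Gain = 213.654 / 207.023 = 1.0320 → 1.032.

1.032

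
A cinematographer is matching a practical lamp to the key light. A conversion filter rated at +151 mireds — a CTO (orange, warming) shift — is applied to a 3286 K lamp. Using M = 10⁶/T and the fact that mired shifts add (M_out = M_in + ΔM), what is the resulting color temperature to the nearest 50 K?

2200 K

M_in = 10⁶/3286 = 304.32 mireds.
M_out = 304.32 + (+151) = 455.32 mireds.
T_out = 10⁶/455.32 = 2196.3 K → 2200 K.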